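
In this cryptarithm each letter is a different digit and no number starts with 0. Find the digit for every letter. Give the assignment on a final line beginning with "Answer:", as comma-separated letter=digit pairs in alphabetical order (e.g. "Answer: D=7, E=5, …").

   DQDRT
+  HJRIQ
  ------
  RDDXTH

Step 1. [col 1: T + Q ≡ H (mod 10)] no forcing yet in column 1 (carry-in 0); T=3 is free and consistent — try it. So T=3.
Step 2. [R] the sum has 6 digits but both addends have 5; that extra leading digit R is the final carry, namely 1. So R=1.
Step 3. [col 1: T + Q ≡ H (mod 10)] no forcing yet in column 1 (carry-in 0); H=9 is free and consistent — try it ⇒ H=9.
Step 4. [col 1: T + Q ≡ H (mod 10)] from column 1 (T=3, H=9, carry-in 0, digits 1,3,9 already taken and all letters distinct): Q must equal 6. So Q=6.
Step 5. [col 2: R + I ≡ T (mod 10)] from column 2 (R=1, T=3, carry-in 0, digits 1,3,6,9 already taken and all letters distinct): I must equal 2. So I=2.
Step 6. [col 3: D + R ≡ X (mod 10)] column 3 (D + R ≡ X (mod 10), carry-in 0) doesn't pin X yet; pick X=5 and continue ⇒ X=5.
Step 7. [col 3: D + R ≡ X (mod 10)] from column 3 (R=1, X=5, carry-in 0, digits 1,2,3,5,6,9 already taken and all letters distinct): D must equal 4, so D=4.
Step 8. [col 4: Q + J ≡ D (mod 10)] in column 4 we have Q+J≡D with carry-in 0; given Q=6, D=4 and digits 1,2,3,4,5,6,9 already taken and all letters distinct, that pins J to 8. So J=8.

Answer: D=4, H=9, I=2, J=8, Q=6, R=1, T=3, X=5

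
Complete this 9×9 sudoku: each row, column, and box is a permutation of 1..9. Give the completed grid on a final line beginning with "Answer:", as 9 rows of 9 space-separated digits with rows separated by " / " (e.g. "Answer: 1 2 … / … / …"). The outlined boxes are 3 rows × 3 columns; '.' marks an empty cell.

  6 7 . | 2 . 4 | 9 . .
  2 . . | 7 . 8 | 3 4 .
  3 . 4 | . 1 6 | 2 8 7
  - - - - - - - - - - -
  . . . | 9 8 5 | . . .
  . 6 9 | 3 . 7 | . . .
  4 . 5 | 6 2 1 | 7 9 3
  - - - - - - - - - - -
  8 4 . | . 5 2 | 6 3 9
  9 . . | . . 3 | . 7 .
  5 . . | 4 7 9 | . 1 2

Step 1. [r2c3∈{1}] r2c3 has the single candidate 1, so r2c3=1.
Step 2. [r5c1∈{1}] r5c1's peers cover all but 1 ⇒ r5c1=1.
Step 3. [r8c4∈{1,8}] in col 4, 8 fits only at r8c4 ⇒ r8c4=8.
Step 4. [r5c9∈{4,5,8}] r5c9 is the only open cell in col 9 admitting 8. So r5c9=8.
Step 5. [r1c8∈{5}] r1c8 has the single candidate 5 ⇒ r1c8=5.
Step 6. [r5c7∈{4,5}] in row 5, 5 fits only at r5c7. So r5c7=5.
Step 7. [r2c2∈{5,9}] across row 2, 5 lands solely at r2c2 ⇒ r2c2=5.
Step 8. [r9c3∈{3,6}] 6 has one home in row 9: r9c3. So r9c3=6.
Step 9. [r4c3∈{2,3,7}] across col 3, 3 lands solely at r4c3, so r4c3=3.
Step 10. [r4c7∈{1,4}] r4c7 is the only open cell in col 7 admitting 1 ⇒ r4c7=1.
Step 11. [r4c8∈{2,6}] in col 8, 6 fits only at r4c8. So r4c8=6.
Step 12. [r8c2∈{1,2}] 1 has one home in row 8: r8c2, so r8c2=1.
Step 13. [r8c7∈{4}] r8c7 has the single candidate 4 ⇒ r8c7=4.
Step 14. [r2c9∈{6}] r2c9 is down to just 6 ⇒ r2c9=6.
Step 15. [r3c4∈{5}] only 5 remains possible at r3c4 ⇒ r3c4=5.
Step 16. [r5c5∈{4}] r5c5 is down to just 4. So r5c5=4.
Step 17. [r7c3∈{7}] r7c3 has the single candidate 7 ⇒ r7c3=7.
Step 18. [r8c9∈{5}] nothing but 5 survives at r8c9, so r8c9=5.
Step 19. [r7c4∈{1}] r7c4 has the single candidate 1 ⇒ r7c4=1.
Step 20. [r4c1∈{7}] r4c1 is down to just 7, so r4c1=7.
Step 21. [r9c7∈{8}] r9c7's peers cover all but 8 ⇒ r9c7=8.
Step 22. [r5c8∈{2}] r5c8's peers cover all but 2. So r5c8=2.
Step 23. [r2c5∈{9}] r2c5 has the single candidate 9, so r2c5=9.
Step 24. [r8c5∈{6}] r8c5 is down to just 6, so r8c5=6.
Step 25. [r1c3∈{8}] r1c3's peers cover all but 8. So r1c3=8.
Step 26. [r3c2∈{9}] r3c2's peers cover all but 9, so r3c2=9.
Step 27. [r6c2∈{8}] r6c2's peers cover all but 8, so r6c2=8.
Step 28. [r9c2∈{3}] r9c2's peers cover all but 3 ⇒ r9c2=3.
Step 29. [r1c5∈{3}] r1c5 has the single candidate 3 ⇒ r1c5=3.
Step 30. [r4c9∈{4}] only 4 remains possible at r4c9. So r4c9=4.
Step 31. [r4c2∈{2}] only 2 remains possible at r4c2, so r4c2=2.
Step 32. [r1c9∈{1}] nothing but 1 survives at r1c9 ⇒ r1c9=1.
Step 33. [r8c3∈{2}] r8c3's peers cover all but 2 ⇒ r8c3=2.

Answer: 6 7 8 2 3 4 9 5 1 / 2 5 1 7 9 8 3 4 6 / 3 9 4 5 1 6 2 8 7 / 7 2 3 9 8 5 1 6 4 / 1 6 9 3 4 7 5 2 8 / 4 8 5 6 2 1 7 9 3 / 8 4 7 1 5 2 6 3 9 / 9 1 2 8 6 3 4 7 5 / 5 3 6 4 7 9 8 1 2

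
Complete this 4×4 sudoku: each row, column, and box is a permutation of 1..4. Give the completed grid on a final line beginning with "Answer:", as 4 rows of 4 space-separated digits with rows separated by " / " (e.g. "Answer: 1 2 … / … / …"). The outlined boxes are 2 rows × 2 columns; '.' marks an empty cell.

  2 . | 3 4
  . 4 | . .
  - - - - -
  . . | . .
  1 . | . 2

Step 1. [r3c4∈{1,3}] across col 4, 3 lands solely at r3c4. So r3c4=3.
Step 2. [r3c3∈{1,4}] across row 3, 1 lands solely at r3c3 ⇒ r3c3=1.
Step 3. [r2c1∈{3}] nothing but 3 survives at r2c1, so r2c1=3.
Step 4. [r2c4∈{1}] only 1 remains possible at r2c4 ⇒ r2c4=1.
Step 5. [r4c2∈{3}] r4c2's peers cover all but 3. So r4c2=3.
Step 6. [r2c3∈{2}] r2c3 is down to just 2. So r2c3=2.
Step 7. [r3c2∈{2}] only 2 remains possible at r3c2, so r3c2=2.
Step 8. [r4c3∈{4}] r4c3 has the single candidate 4, so r4c3=4.
Step 9. [r3c1∈{4}] only 4 remains possible at r3c1 ⇒ r3c1=4.
Step 10. [r1c2∈{1}] r1c2 has the single candidate 1, so r1c2=1.

Answer: 2 1 3 4 / 3 4 2 1 / 4 2 1 3 / 1 3 4 2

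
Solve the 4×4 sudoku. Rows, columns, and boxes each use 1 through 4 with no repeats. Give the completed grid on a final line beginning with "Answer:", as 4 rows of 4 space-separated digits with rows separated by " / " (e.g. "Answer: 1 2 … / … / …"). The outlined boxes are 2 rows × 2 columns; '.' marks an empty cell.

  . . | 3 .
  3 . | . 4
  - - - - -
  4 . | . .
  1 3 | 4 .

Step 1. [r3c2∈{2}] r3c2 has the single candidate 2. So r3c2=2.
Step 2. [r2c3∈{1,2}] row 2 places 2 nowhere but r2c3 ⇒ r2c3=2.
Step 3. [r1c4∈{1}] r1c4's peers cover all but 1 ⇒ r1c4=1.
Step 4. [r4c4∈{2}] r4c4's peers cover all but 2. So r4c4=2.
Step 5. [r2c2∈{1}] nothing but 1 survives at r2c2 ⇒ r2c2=1.
Step 6. [r3c3∈{1}] r3c3 is down to just 1 ⇒ r3c3=1.
Step 7. [r1c2∈{4}] nothing but 4 survives at r1c2, so r1c2=4.
Step 8. [r3c4∈{3}] nothing but 3 survives at r3c4, so r3c4=3.
Step 9. [r1c1∈{2}] only 2 remains possible at r1c1 ⇒ r1c1=2.

Answer: 2 4 3 1 / 3 1 2 4 / 4 2 1 3 / 1 3 4 2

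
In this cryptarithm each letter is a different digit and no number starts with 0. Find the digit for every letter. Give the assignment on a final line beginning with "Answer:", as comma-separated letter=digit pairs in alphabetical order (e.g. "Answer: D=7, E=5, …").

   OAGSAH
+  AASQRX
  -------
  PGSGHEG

Step 1. [col 1: H + X ≡ G (mod 10)] no forcing yet in column 1 (carry-in 0); H=9 is free and consistent — try it ⇒ H=9.
Step 2. [P] P is the leading digit of a 7-digit sum of two 6-digit numbers; the final carry is exactly 1 ⇒ P=1.
Step 3. [col 1: H + X ≡ G (mod 10)] X=4 is one option consistent with column 1 (H + X ≡ G (mod 10), carry-in 0) — take it, so X=4.
Step 4. [col 1: H + X ≡ G (mod 10)] column 1 reads H+X+carry(0)=G with H=9, X=4; with digits 1,4,9 already taken and all letters distinct, the only value for G is 3, so G=3.
Step 5. [col 2: A + R ≡ E (mod 10)] no forcing yet in column 2 (carry-in 1); A=5 is free and consistent — try it, so A=5.
Step 6. [col 2: A + R ≡ E (mod 10)] several values work for E in column 2 (A + R ≡ E (mod 10), carry-in 1); try E=2. So E=2.
Step 7. [col 2: A + R ≡ E (mod 10)] column 2 reads A+R+carry(1)=E with A=5, E=2; with digits 1,2,3,4,5,9 already taken and all letters distinct, the only value for R is 6 ⇒ R=6.
Step 8. [col 3: S + Q ≡ H (mod 10)] no forcing yet in column 3 (carry-in 1); Q=8 is free and consistent — try it. So Q=8.
Step 9. [col 3: S + Q ≡ H (mod 10)] in column 3 we have S+Q≡H with carry-in 1; given Q=8, H=9 and digits 1,2,3,4,5,6,8,9 already taken and all letters distinct, that pins S to 0, so S=0.
Step 10. [col 6: O + A ≡ G (mod 10)] from column 6 (A=5, G=3, carry-in 1, digits 0,1,2,3,4,5,6,8,9 already taken and all letters distinct): O must equal 7 ⇒ O=7.

Answer: A=5, E=2, G=3, H=9, O=7, P=1, Q=8, R=6, S=0, X=4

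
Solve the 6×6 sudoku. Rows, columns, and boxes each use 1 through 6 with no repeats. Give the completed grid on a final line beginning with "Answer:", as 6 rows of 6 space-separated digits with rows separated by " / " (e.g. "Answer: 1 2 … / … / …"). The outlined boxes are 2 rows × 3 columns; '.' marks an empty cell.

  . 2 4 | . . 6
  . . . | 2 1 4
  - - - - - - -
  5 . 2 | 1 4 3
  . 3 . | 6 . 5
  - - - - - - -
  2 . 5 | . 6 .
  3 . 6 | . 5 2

Step 1. [r6c4∈{4}] nothing but 4 survives at r6c4 ⇒ r6c4=4.
Step 2. [r5c4∈{3}] r5c4 has the single candidate 3 ⇒ r5c4=3.
Step 3. [r5c6∈{1}] r5c6 has the single candidate 1, so r5c6=1.
Step 4. [r2c1∈{6}] nothing but 6 survives at r2c1. So r2c1=6.
Step 5. [r4c1∈{1,4}] row 4 places 4 nowhere but r4c1 ⇒ r4c1=4.
Step 6. [r1c5∈{3}] only 3 remains possible at r1c5, so r1c5=3.
Step 7. [r3c2∈{6}] nothing but 6 survives at r3c2. So r3c2=6.
Step 8. [r1c4∈{5}] r1c4 has the single candidate 5 ⇒ r1c4=5.
Step 9. [r4c5∈{2}] nothing but 2 survives at r4c5. So r4c5=2.
Step 10. [r2c2∈{5}] r2c2's peers cover all but 5. So r2c2=5.
Step 11. [r1c1∈{1}] nothing but 1 survives at r1c1. So r1c1=1.
Step 12. [r4c3∈{1}] nothing but 1 survives at r4c3, so r4c3=1.
Step 13. [r5c2∈{4}] r5c2 is down to just 4 ⇒ r5c2=4.
Step 14. [r6c2∈{1}] nothing but 1 survives at r6c2, so r6c2=1.
Step 15. [r2c3∈{3}] nothing but 3 survives at r2c3, so r2c3=3.

Answer: 1 2 4 5 3 6 / 6 5 3 2 1 4 / 5 6 2 1 4 3 / 4 3 1 6 2 5 / 2 4 5 3 6 1 / 3 1 6 4 5 2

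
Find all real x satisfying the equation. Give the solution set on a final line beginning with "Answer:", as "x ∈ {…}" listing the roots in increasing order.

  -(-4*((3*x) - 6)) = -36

Step 1. [-(-4*((3*x) - 6)) = -36] LHS negated; negate both sides. So neg: -4*((3*x) - 6) = 36.
Step 2. [-4*((3*x) - 6) = 36] divide by the outer -4. So div: (3*x) - 6 = -9.
Step 3. [(3*x) - 6 = -9] 6 comes off first (add 6), so sub: 3*x = -3.
Step 4. [3*x = -3] 3·(inner) — divide through by 3 ⇒ div: x = -1.

Answer: x ∈ {-1}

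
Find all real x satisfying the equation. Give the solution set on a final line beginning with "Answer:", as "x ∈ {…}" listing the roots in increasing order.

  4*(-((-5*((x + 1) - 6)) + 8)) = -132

Step 1. [4*(-((-5*((x + 1) - 6)) + 8)) = -132] divide by the outer 4, so div: -((-5*((x + 1) - 6)) + 8) = -33.
Step 2. [-((-5*((x + 1) - 6)) + 8) = -33] flip signs both sides, so neg: (-5*((x + 1) - 6)) + 8 = 33.
Step 3. [(-5*((x + 1) - 6)) + 8 = 33] +8 is outermost — subtract 8 both sides, so sub: -5*((x + 1) - 6) = 25.
Step 4. [-5*((x + 1) - 6) = 25] -5·(inner) — divide through by -5 ⇒ div: (x + 1) - 6 = -5.
Step 5. [(x + 1) - 6 = -5] the outer -6 inverts by adding 6, so sub: x + 1 = 1.
Step 6. [x + 1 = 1] 1 comes off first (subtract 1), so sub: x = 0.

Answer: x ∈ {0}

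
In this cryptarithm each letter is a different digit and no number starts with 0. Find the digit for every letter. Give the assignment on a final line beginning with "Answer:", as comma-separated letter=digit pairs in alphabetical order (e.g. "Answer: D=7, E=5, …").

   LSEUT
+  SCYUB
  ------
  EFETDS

Step 1. [col 1: T + B ≡ S (mod 10)] S=3 is one option consistent with column 1 (T + B ≡ S (mod 10), carry-in 0) — take it, so S=3.
Step 2. [col 1: T + B ≡ S (mod 10)] no forcing yet in column 1 (carry-in 0); T=4 is free and consistent — try it ⇒ T=4.
Step 3. [E] the sum has 6 digits but both addends have 5; that extra leading digit E is the final carry, namely 1, so E=1.
Step 4. [col 1: T + B ≡ S (mod 10)] in column 1 we have T+B≡S with carry-in 0; given T=4, S=3 and digits 1,3,4 already taken and all letters distinct, that pins B to 9, so B=9.
Step 5. [col 2: U + U ≡ D (mod 10)] U=7 is one option consistent with column 2 (U + U ≡ D (mod 10), carry-in 1) — take it, so U=7.
Step 6. [col 2: U + U ≡ D (mod 10)] in column 2 we have U+U≡D with carry-in 1; given U=7 and digits 1,3,4,7,9 already taken and all letters distinct, that pins D to 5. So D=5.
Step 7. [col 3: E + Y ≡ T (mod 10)] in column 3 we have E+Y≡T with carry-in 1; given E=1, T=4 and digits 1,3,4,5,7,9 already taken and all letters distinct, that pins Y to 2. So Y=2.
Step 8. [col 4: S + C ≡ E (mod 10)] in column 4 we have S+C≡E with carry-in 0; given S=3, E=1 and digits 1,2,3,4,5,7,9 already taken and all letters distinct, that pins C to 8 ⇒ C=8.
Step 9. [col 5: L + S ≡ F (mod 10)] from column 5 (S=3, carry-in 1, digits 1,2,3,4,5,7,8,9 already taken and all letters distinct): L must equal 6, so L=6.
Step 10. [col 5: L + S ≡ F (mod 10)] column 5 reads L+S+carry(1)=F with L=6, S=3; with digits 1,2,3,4,5,6,7,8,9 already taken and all letters distinct, the only value for F is 0, so F=0.

Answer: B=9, C=8, D=5, E=1, F=0, L=6, S=3, T=4, U=7, Y=2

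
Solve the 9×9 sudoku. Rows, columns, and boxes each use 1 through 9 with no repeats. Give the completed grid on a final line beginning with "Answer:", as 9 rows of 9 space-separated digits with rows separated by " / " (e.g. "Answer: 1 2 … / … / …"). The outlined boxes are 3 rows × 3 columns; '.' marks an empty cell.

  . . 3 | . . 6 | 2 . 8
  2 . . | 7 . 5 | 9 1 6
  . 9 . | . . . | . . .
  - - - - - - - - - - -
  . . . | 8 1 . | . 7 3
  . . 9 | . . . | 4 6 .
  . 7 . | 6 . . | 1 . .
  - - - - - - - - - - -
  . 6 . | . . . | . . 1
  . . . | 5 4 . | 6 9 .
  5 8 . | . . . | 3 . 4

Step 1. [r4c7∈{5}] nothing but 5 survives at r4c7 ⇒ r4c7=5.
Step 2. [r9c8∈{2}] only 2 remains possible at r9c8. So r9c8=2.
Step 3. [r8c6∈{1,2,3,7,8}] across row 8, 8 lands solely at r8c6. So r8c6=8.
Step 4. [r2c5∈{3,8}] across row 2, 3 lands solely at r2c5 ⇒ r2c5=3.
Step 5. [r7c1∈{3,4,7,9}] 9 has one home in col 1: r7c1 ⇒ r7c1=9.
Step 6. [r2c2∈{4}] r2c2 has the single candidate 4. So r2c2=4.
Step 7. [r4c2∈{2}] r4c2 is down to just 2 ⇒ r4c2=2.
Step 8. [r5c1∈{1,3,8}] in row 5, 8 fits only at r5c1 ⇒ r5c1=8.
Step 9. [r8c9∈{7}] r8c9 is down to just 7, so r8c9=7.
Step 10. [r5c9∈{2}] nothing but 2 survives at r5c9, so r5c9=2.
Step 11. [r5c4∈{3}] r5c4's peers cover all but 3 ⇒ r5c4=3.
Step 12. [r4c6∈{4,9}] row 4 places 9 nowhere but r4c6, so r4c6=9.
Step 13. [r6c6∈{2,4}] across box 5, 4 lands solely at r6c6. So r6c6=4.
Step 14. [r7c4∈{2}] r7c4 is down to just 2 ⇒ r7c4=2.
Step 15. [r7c5∈{7}] only 7 remains possible at r7c5. So r7c5=7.
Step 16. [r7c8∈{5,8}] 5 has one home in row 7: r7c8 ⇒ r7c8=5.
Step 17. [r5c2∈{1,5}] r5c2 is the only open cell in row 5 admitting 1. So r5c2=1.
Step 18. [r9c6∈{1}] r9c6 has the single candidate 1. So r9c6=1.
Step 19. [r1c1∈{1,7}] row 1 places 7 nowhere but r1c1. So r1c1=7.
Step 20. [r1c4∈{1,4,9}] across row 1, 1 lands solely at r1c4. So r1c4=1.
Step 21. [r3c5∈{2,8}] r3c5 is the only open cell in col 5 admitting 8 ⇒ r3c5=8.
Step 22. [r4c1∈{4,6}] in col 1, 4 fits only at r4c1, so r4c1=4.
Step 23. [r3c1∈{1,6}] col 1 places 6 nowhere but r3c1 ⇒ r3c1=6.
Step 24. [r3c3∈{1,5}] across row 3, 1 lands solely at r3c3, so r3c3=1.
Step 25. [r6c5∈{2,5}] row 6 places 2 nowhere but r6c5 ⇒ r6c5=2.
Step 26. [r8c1∈{1,3}] across row 8, 1 lands solely at r8c1 ⇒ r8c1=1.
Step 27. [r1c8∈{4}] r1c8 has the single candidate 4 ⇒ r1c8=4.
Step 28. [r9c5∈{6,9}] in row 9, 6 fits only at r9c5. So r9c5=6.
Step 29. [r3c7∈{7}] only 7 remains possible at r3c7, so r3c7=7.
Step 30. [r9c3∈{7}] only 7 remains possible at r9c3. So r9c3=7.
Step 31. [r4c3∈{6}] r4c3's peers cover all but 6. So r4c3=6.
Step 32. [r3c8∈{3}] r3c8 is down to just 3, so r3c8=3.
Step 33. [r5c5∈{5}] r5c5 is down to just 5. So r5c5=5.
Step 34. [r7c7∈{8}] r7c7 has the single candidate 8. So r7c7=8.
Step 35. [r6c3∈{5}] r6c3 is down to just 5 ⇒ r6c3=5.
Step 36. [r1c2∈{5}] nothing but 5 survives at r1c2, so r1c2=5.
Step 37. [r3c9∈{5}] r3c9 is down to just 5, so r3c9=5.
Step 38. [r3c4∈{4}] only 4 remains possible at r3c4. So r3c4=4.
Step 39. [r7c3∈{4}] only 4 remains possible at r7c3, so r7c3=4.
Step 40. [r2c3∈{8}] r2c3 is down to just 8. So r2c3=8.
Step 41. [r7c6∈{3}] only 3 remains possible at r7c6. So r7c6=3.
Step 42. [r8c3∈{2}] r8c3 is down to just 2 ⇒ r8c3=2.
Step 43. [r3c6∈{2}] r3c6's peers cover all but 2. So r3c6=2.
Step 44. [r5c6∈{7}] nothing but 7 survives at r5c6, so r5c6=7.
Step 45. [r6c9∈{9}] r6c9 has the single candidate 9, so r6c9=9.
Step 46. [r6c8∈{8}] nothing but 8 survives at r6c8, so r6c8=8.
Step 47. [r1c5∈{9}] nothing but 9 survives at r1c5. So r1c5=9.
Step 48. [r6c1∈{3}] r6c1 is down to just 3. So r6c1=3.
Step 49. [r8c2∈{3}] r8c2 has the single candidate 3, so r8c2=3.
Step 50. [r9c4∈{9}] only 9 remains possible at r9c4 ⇒ r9c4=9.

Answer: 7 5 3 1 9 6 2 4 8 / 2 4 8 7 3 5 9 1 6 / 6 9 1 4 8 2 7 3 5 / 4 2 6 8 1 9 5 7 3 / 8 1 9 3 5 7 4 6 2 / 3 7 5 6 2 4 1 8 9 / 9 6 4 2 7 3 8 5 1 / 1 3 2 5 4 8 6 9 7 / 5 8 7 9 6 1 3 2 4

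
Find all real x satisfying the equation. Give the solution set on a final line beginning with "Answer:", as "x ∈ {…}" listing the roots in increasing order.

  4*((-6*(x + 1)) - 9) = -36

Step 1. [4*((-6*(x + 1)) - 9) = -36] divide by the outer 4, so div: (-6*(x + 1)) - 9 = -9.
Step 2. [(-6*(x + 1)) - 9 = -9] add 9: x sits inside (… - 9) ⇒ sub: -6*(x + 1) = 0.
Step 3. [-6*(x + 1) = 0] -6 out front; divide by -6, so div: x + 1 = 0.
Step 4. [x + 1 = 0] peel the +1: subtract 1 from each side, so sub: x = -1.

Answer: x ∈ {-1}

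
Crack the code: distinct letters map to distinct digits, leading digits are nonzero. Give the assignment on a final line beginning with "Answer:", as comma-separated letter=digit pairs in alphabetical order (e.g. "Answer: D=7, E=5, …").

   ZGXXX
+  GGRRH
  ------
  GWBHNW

Step 1. [col 1: X + H ≡ W (mod 10)] no forcing yet in column 1 (carry-in 0); W=0 is free and consistent — try it ⇒ W=0.
Step 2. [col 1: X + H ≡ W (mod 10)] no forcing yet in column 1 (carry-in 0); H=7 is free and consistent — try it, so H=7.
Step 3. [col 1: X + H ≡ W (mod 10)] column 1 reads X+H+carry(0)=W with H=7, W=0; with digits 0,7 already taken and all letters distinct, the only value for X is 3 ⇒ X=3.
Step 4. [G] the sum has 6 digits but both addends have 5; that extra leading digit G is the final carry, namely 1 ⇒ G=1.
Step 5. [col 2: X + R ≡ N (mod 10)] column 2 (X + R ≡ N (mod 10), carry-in 1) doesn't pin R yet; pick R=4 and continue. So R=4.
Step 6. [col 2: X + R ≡ N (mod 10)] from column 2 (X=3, R=4, carry-in 1, digits 0,1,3,4,7 already taken and all letters distinct): N must equal 8. So N=8.
Step 7. [col 4: G + G ≡ B (mod 10)] column 4 reads G+G+carry(0)=B with G=1; with digits 0,1,3,4,7,8 already taken and all letters distinct, the only value for B is 2. So B=2.
Step 8. [col 5: Z + G ≡ W (mod 10)] from column 5 (G=1, W=0, carry-in 0, digits 0,1,2,3,4,7,8 already taken and all letters distinct): Z must equal 9. So Z=9.

Answer: B=2, G=1, H=7, N=8, R=4, W=0, X=3, Z=9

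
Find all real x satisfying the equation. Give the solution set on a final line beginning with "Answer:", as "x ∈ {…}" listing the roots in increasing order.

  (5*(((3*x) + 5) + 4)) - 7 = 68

Step 1. [(5*(((3*x) + 5) + 4)) - 7 = 68] -7 is outermost — add 7 both sides ⇒ sub: 5*(((3*x) + 5) + 4) = 75.
Step 2. [5*(((3*x) + 5) + 4) = 75] 5·(inner) — divide through by 5, so div: ((3*x) + 5) + 4 = 15.
Step 3. [((3*x) + 5) + 4 = 15] +4 is outermost — subtract 4 both sides ⇒ sub: (3*x) + 5 = 11.
Step 4. [(3*x) + 5 = 11] peel the +5: subtract 5 from each side, so sub: 3*x = 6.
Step 5. [3*x = 6] 3 out front; divide by 3 ⇒ div: x = 2.

Answer: x ∈ {2}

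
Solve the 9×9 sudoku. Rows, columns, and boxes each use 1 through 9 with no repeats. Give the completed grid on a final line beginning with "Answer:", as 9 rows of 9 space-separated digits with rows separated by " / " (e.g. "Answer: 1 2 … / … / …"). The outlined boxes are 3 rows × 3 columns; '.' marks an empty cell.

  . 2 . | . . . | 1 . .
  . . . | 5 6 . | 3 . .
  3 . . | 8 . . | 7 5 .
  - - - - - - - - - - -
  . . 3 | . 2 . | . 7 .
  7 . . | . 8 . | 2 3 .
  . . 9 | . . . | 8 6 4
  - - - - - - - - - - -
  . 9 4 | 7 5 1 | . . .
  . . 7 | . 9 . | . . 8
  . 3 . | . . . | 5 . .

Step 1. [r9c3∈{1,2,6,8}] across col 3, 2 lands solely at r9c3 ⇒ r9c3=2.
Step 2. [r9c5∈{4}] nothing but 4 survives at r9c5 ⇒ r9c5=4.
Step 3. [r9c4∈{6}] r9c4 is down to just 6, so r9c4=6.
Step 4. [r7c1∈{6,8}] in row 7, 8 fits only at r7c1 ⇒ r7c1=8.
Step 5. [r9c1∈{1}] nothing but 1 survives at r9c1, so r9c1=1.
Step 6. [r4c2∈{1,4,5,6,8}] r4c2 is the only open cell in row 4 admitting 8 ⇒ r4c2=8.
Step 7. [r4c7∈{9}] r4c7 has the single candidate 9, so r4c7=9.
Step 8. [r3c5∈{1}] r3c5 is down to just 1. So r3c5=1.
Step 9. [r3c3∈{6}] r3c3 has the single candidate 6, so r3c3=6.
Step 10. [r3c2∈{4}] nothing but 4 survives at r3c2 ⇒ r3c2=4.
Step 11. [r4c1∈{4,5,6}] 4 has one home in col 1: r4c1, so r4c1=4.
Step 12. [r2c1∈{9}] only 9 remains possible at r2c1. So r2c1=9.
Step 13. [r5c2∈{1,5,6}] 6 has one home in box 4: r5c2 ⇒ r5c2=6.
Step 14. [r2c9∈{2}] only 2 remains possible at r2c9, so r2c9=2.
Step 15. [r3c9∈{9}] r3c9 has the single candidate 9 ⇒ r3c9=9.
Step 16. [r1c1∈{5}] nothing but 5 survives at r1c1 ⇒ r1c1=5.
Step 17. [r5c3∈{1,5}] across col 3, 5 lands solely at r5c3. So r5c3=5.
Step 18. [r4c4∈{1}] nothing but 1 survives at r4c4, so r4c4=1.
Step 19. [r6c4∈{3}] only 3 remains possible at r6c4. So r6c4=3.
Step 20. [r2c3∈{1,8}] across col 3, 1 lands solely at r2c3, so r2c3=1.
Step 21. [r6c6∈{5,7}] row 6 places 5 nowhere but r6c6. So r6c6=5.
Step 22. [r1c5∈{3,7}] across col 5, 3 lands solely at r1c5 ⇒ r1c5=3.
Step 23. [r1c6∈{4,7,9}] r1c6 is the only open cell in row 1 admitting 7, so r1c6=7.
Step 24. [r2c6∈{4}] r2c6's peers cover all but 4, so r2c6=4.
Step 25. [r8c7∈{4,6}] 4 has one home in col 7: r8c7 ⇒ r8c7=4.
Step 26. [r8c4∈{2}] r8c4 has the single candidate 2, so r8c4=2.
Step 27. [r1c9∈{6}] r1c9 has the single candidate 6. So r1c9=6.
Step 28. [r1c3∈{8}] only 8 remains possible at r1c3. So r1c3=8.
Step 29. [r1c4∈{9}] r1c4's peers cover all but 9, so r1c4=9.
Step 30. [r8c1∈{6}] r8c1 is down to just 6, so r8c1=6.
Step 31. [r4c6∈{6}] only 6 remains possible at r4c6, so r4c6=6.
Step 32. [r6c1∈{2}] nothing but 2 survives at r6c1, so r6c1=2.
Step 33. [r9c9∈{7}] only 7 remains possible at r9c9, so r9c9=7.
Step 34. [r9c6∈{8}] only 8 remains possible at r9c6, so r9c6=8.
Step 35. [r5c4∈{4}] r5c4 is down to just 4. So r5c4=4.
Step 36. [r7c7∈{6}] r7c7 is down to just 6. So r7c7=6.
Step 37. [r3c6∈{2}] only 2 remains possible at r3c6, so r3c6=2.
Step 38. [r9c8∈{9}] nothing but 9 survives at r9c8 ⇒ r9c8=9.
Step 39. [r1c8∈{4}] r1c8 is down to just 4. So r1c8=4.
Step 40. [r2c2∈{7}] r2c2 is down to just 7, so r2c2=7.
Step 41. [r4c9∈{5}] nothing but 5 survives at r4c9, so r4c9=5.
Step 42. [r5c6∈{9}] r5c6 is down to just 9. So r5c6=9.
Step 43. [r5c9∈{1}] r5c9's peers cover all but 1. So r5c9=1.
Step 44. [r7c8∈{2}] nothing but 2 survives at r7c8, so r7c8=2.
Step 45. [r7c9∈{3}] only 3 remains possible at r7c9 ⇒ r7c9=3.
Step 46. [r6c2∈{1}] only 1 remains possible at r6c2 ⇒ r6c2=1.
Step 47. [r8c2∈{5}] nothing but 5 survives at r8c2, so r8c2=5.
Step 48. [r6c5∈{7}] r6c5's peers cover all but 7 ⇒ r6c5=7.
Step 49. [r8c8∈{1}] r8c8's peers cover all but 1, so r8c8=1.
Step 50. [r2c8∈{8}] r2c8's peers cover all but 8, so r2c8=8.
Step 51. [r8c6∈{3}] r8c6's peers cover all but 3, so r8c6=3.

Answer: 5 2 8 9 3 7 1 4 6 / 9 7 1 5 6 4 3 8 2 / 3 4 6 8 1 2 7 5 9 / 4 8 3 1 2 6 9 7 5 / 7 6 5 4 8 9 2 3 1 / 2 1 9 3 7 5 8 6 4 / 8 9 4 7 5 1 6 2 3 / 6 5 7 2 9 3 4 1 8 / 1 3 2 6 4 8 5 9 7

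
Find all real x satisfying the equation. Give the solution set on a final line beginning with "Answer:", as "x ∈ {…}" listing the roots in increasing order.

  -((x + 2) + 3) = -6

Step 1. [-((x + 2) + 3) = -6] flip signs both sides. So neg: (x + 2) + 3 = 6.
Step 2. [(x + 2) + 3 = 6] the outer +3 inverts by subtracting 3, so sub: x + 2 = 3.
Step 3. [x + 2 = 3] the outer +2 inverts by subtracting 2 ⇒ sub: x = 1.

Answer: x ∈ {1}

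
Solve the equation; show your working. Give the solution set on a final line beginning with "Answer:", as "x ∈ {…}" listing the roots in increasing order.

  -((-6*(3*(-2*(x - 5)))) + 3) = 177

Step 1. [-((-6*(3*(-2*(x - 5)))) + 3) = 177] leading − — multiply by −1, so neg: (-6*(3*(-2*(x - 5)))) + 3 = -177.
Step 2. [(-6*(3*(-2*(x - 5)))) + 3 = -177] 3 comes off first (subtract 3) ⇒ sub: -6*(3*(-2*(x - 5))) = -180.
Step 3. [-6*(3*(-2*(x - 5))) = -180] leading coefficient -6: divide by -6 ⇒ div: 3*(-2*(x - 5)) = 30.
Step 4. [3*(-2*(x - 5)) = 30] 3 out front; divide by 3. So div: -2*(x - 5) = 10.
Step 5. [-2*(x - 5) = 10] LHS = -2·(…); ÷-2 both sides. So div: x - 5 = -5.
Step 6. [x - 5 = -5] 5 comes off first (add 5) ⇒ sub: x = 0.

Answer: x ∈ {0}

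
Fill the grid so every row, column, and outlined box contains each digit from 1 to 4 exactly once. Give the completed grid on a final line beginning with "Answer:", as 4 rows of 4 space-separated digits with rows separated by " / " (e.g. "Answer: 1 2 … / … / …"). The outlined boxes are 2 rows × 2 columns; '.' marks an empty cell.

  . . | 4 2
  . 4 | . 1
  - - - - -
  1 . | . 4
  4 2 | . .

Step 1. [r2c3∈{3}] r2c3 has the single candidate 3, so r2c3=3.
Step 2. [r3c2∈{3}] r3c2 has the single candidate 3, so r3c2=3.
Step 3. [r4c4∈{3}] only 3 remains possible at r4c4, so r4c4=3.
Step 4. [r1c1∈{3}] r1c1 has the single candidate 3 ⇒ r1c1=3.
Step 5. [r1c2∈{1}] only 1 remains possible at r1c2, so r1c2=1.
Step 6. [r2c1∈{2}] only 2 remains possible at r2c1, so r2c1=2.
Step 7. [r4c3∈{1}] only 1 remains possible at r4c3, so r4c3=1.
Step 8. [r3c3∈{2}] only 2 remains possible at r3c3 ⇒ r3c3=2.

Answer: 3 1 4 2 / 2 4 3 1 / 1 3 2 4 / 4 2 1 3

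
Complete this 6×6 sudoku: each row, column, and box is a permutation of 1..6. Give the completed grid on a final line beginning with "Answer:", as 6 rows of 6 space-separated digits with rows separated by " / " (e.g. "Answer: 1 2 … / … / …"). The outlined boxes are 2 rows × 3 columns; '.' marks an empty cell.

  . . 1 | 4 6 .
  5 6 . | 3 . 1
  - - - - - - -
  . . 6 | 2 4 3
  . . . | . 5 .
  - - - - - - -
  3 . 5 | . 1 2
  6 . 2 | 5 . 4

Step 1. [r4c1∈{1,2,4}] col 1 places 4 nowhere but r4c1 ⇒ r4c1=4.
Step 2. [r4c2∈{1,2,3}] 2 has one home in row 4: r4c2 ⇒ r4c2=2.
Step 3. [r6c2∈{1}] r6c2 is down to just 1 ⇒ r6c2=1.
Step 4. [r5c4∈{6}] r5c4's peers cover all but 6 ⇒ r5c4=6.
Step 5. [r5c2∈{4}] r5c2 is down to just 4 ⇒ r5c2=4.
Step 6. [r4c4∈{1}] only 1 remains possible at r4c4, so r4c4=1.
Step 7. [r1c1∈{2}] r1c1 is down to just 2 ⇒ r1c1=2.
Step 8. [r6c5∈{3}] only 3 remains possible at r6c5, so r6c5=3.
Step 9. [r1c6∈{5}] r1c6 is down to just 5, so r1c6=5.
Step 10. [r2c3∈{4}] r2c3 is down to just 4. So r2c3=4.
Step 11. [r3c2∈{5}] r3c2 is down to just 5 ⇒ r3c2=5.
Step 12. [r2c5∈{2}] nothing but 2 survives at r2c5 ⇒ r2c5=2.
Step 13. [r4c6∈{6}] r4c6 is down to just 6. So r4c6=6.
Step 14. [r3c1∈{1}] r3c1 is down to just 1 ⇒ r3c1=1.
Step 15. [r4c3∈{3}] r4c3 has the single candidate 3. So r4c3=3.
Step 16. [r1c2∈{3}] r1c2 is down to just 3, so r1c2=3.

Answer: 2 3 1 4 6 5 / 5 6 4 3 2 1 / 1 5 6 2 4 3 / 4 2 3 1 5 6 / 3 4 5 6 1 2 / 6 1 2 5 3 4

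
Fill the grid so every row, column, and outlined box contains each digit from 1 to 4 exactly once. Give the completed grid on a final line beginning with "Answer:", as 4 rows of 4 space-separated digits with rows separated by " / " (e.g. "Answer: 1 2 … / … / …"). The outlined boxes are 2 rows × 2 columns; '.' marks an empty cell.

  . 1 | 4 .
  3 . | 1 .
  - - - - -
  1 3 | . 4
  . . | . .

Step 1. [r2c4∈{2}] r2c4 has the single candidate 2. So r2c4=2.
Step 2. [r4c2∈{2,4}] r4c2 is the only open cell in col 2 admitting 2 ⇒ r4c2=2.
Step 3. [r1c4∈{3}] only 3 remains possible at r1c4, so r1c4=3.
Step 4. [r4c4∈{1}] only 1 remains possible at r4c4. So r4c4=1.
Step 5. [r3c3∈{2}] only 2 remains possible at r3c3 ⇒ r3c3=2.
Step 6. [r2c2∈{4}] r2c2 has the single candidate 4. So r2c2=4.
Step 7. [r4c3∈{3}] r4c3 is down to just 3. So r4c3=3.
Step 8. [r4c1∈{4}] only 4 remains possible at r4c1. So r4c1=4.
Step 9. [r1c1∈{2}] nothing but 2 survives at r1c1. So r1c1=2.

Answer: 2 1 4 3 / 3 4 1 2 / 1 3 2 4 / 4 2 3 1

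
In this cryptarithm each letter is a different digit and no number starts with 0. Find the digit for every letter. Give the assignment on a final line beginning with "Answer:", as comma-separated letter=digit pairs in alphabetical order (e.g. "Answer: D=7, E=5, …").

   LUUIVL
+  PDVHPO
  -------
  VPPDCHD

Step 1. [col 1: L + O ≡ D (mod 10)] column 1 (L + O ≡ D (mod 10), carry-in 0) doesn't pin O yet; pick O=8 and continue. So O=8.
Step 2. [col 1: L + O ≡ D (mod 10)] column 1 (L + O ≡ D (mod 10), carry-in 0) doesn't pin L yet; pick L=9 and continue. So L=9.
Step 3. [col 1: L + O ≡ D (mod 10)] column 1: given L=9, O=8, carry-in 0, and digits 8,9 already taken and all letters distinct, L+O≡D (mod 10) forces D=7 ⇒ D=7.
Step 4. [col 2: V + P ≡ H (mod 10)] no forcing yet in column 2 (carry-in 1); H=4 is free and consistent — try it, so H=4.
Step 5. [col 2: V + P ≡ H (mod 10)] no forcing yet in column 2 (carry-in 1); V=1 is free and consistent — try it ⇒ V=1.
Step 6. [col 2: V + P ≡ H (mod 10)] in column 2 we have V+P≡H with carry-in 1; given V=1, H=4 and digits 1,4,7,8,9 already taken and all letters distinct, that pins P to 2, so P=2.
Step 7. [col 3: I + H ≡ C (mod 10)] from column 3 (H=4, carry-in 0, digits 1,2,4,7,8,9 already taken and all letters distinct): C must equal 0. So C=0.
Step 8. [col 3: I + H ≡ C (mod 10)] column 3: given H=4, C=0, carry-in 0, and digits 0,1,2,4,7,8,9 already taken and all letters distinct, I+H≡C (mod 10) forces I=6 ⇒ I=6.
Step 9. [col 4: U + V ≡ D (mod 10)] from column 4 (V=1, D=7, carry-in 1, digits 0,1,2,4,6,7,8,9 already taken and all letters distinct): U must equal 5 ⇒ U=5.

Answer: C=0, D=7, H=4, I=6, L=9, O=8, P=2, U=5, V=1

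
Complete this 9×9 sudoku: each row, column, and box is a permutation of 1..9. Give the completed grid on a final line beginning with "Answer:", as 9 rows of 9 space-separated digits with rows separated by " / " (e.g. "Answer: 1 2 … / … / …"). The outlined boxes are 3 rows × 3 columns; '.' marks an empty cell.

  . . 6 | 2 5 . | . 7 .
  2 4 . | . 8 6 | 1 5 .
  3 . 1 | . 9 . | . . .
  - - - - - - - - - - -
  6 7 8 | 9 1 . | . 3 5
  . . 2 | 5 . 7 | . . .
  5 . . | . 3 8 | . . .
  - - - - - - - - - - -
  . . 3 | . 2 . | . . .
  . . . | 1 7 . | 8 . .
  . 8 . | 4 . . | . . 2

Step 1. [r1c2∈{9}] r1c2 has the single candidate 9 ⇒ r1c2=9.
Step 2. [r5c5∈{4,6}] 4 has one home in col 5: r5c5. So r5c5=4.
Step 3. [r4c7∈{2,4}] in row 4, 4 fits only at r4c7. So r4c7=4.
Step 4. [r2c9∈{3,9}] in row 2, 9 fits only at r2c9. So r2c9=9.
Step 5. [r6c2∈{1}] r6c2 is down to just 1, so r6c2=1.
Step 6. [r5c1∈{9}] r5c1 has the single candidate 9 ⇒ r5c1=9.
Step 7. [r5c7∈{6}] nothing but 6 survives at r5c7 ⇒ r5c7=6.
Step 8. [r8c1∈{4}] r8c1's peers cover all but 4, so r8c1=4.
Step 9. [r1c7∈{3}] r1c7's peers cover all but 3 ⇒ r1c7=3.
Step 10. [r3c6∈{4}] r3c6 is down to just 4 ⇒ r3c6=4.
Step 11. [r7c8∈{1,4,6,9}] col 8 places 4 nowhere but r7c8. So r7c8=4.
Step 12. [r9c6∈{3,5,9}] r9c6 is the only open cell in row 9 admitting 3. So r9c6=3.
Step 13. [r9c5∈{6}] only 6 remains possible at r9c5, so r9c5=6.
Step 14. [r2c3∈{7}] only 7 remains possible at r2c3, so r2c3=7.
Step 15. [r3c7∈{2}] r3c7 is down to just 2. So r3c7=2.
Step 16. [r6c9∈{7}] r6c9's peers cover all but 7 ⇒ r6c9=7.
Step 17. [r6c7∈{9}] r6c7 has the single candidate 9, so r6c7=9.
Step 18. [r7c6∈{5,9}] in row 7, 9 fits only at r7c6, so r7c6=9.
Step 19. [r3c2∈{5}] r3c2 has the single candidate 5. So r3c2=5.
Step 20. [r7c7∈{5,7}] across row 7, 5 lands solely at r7c7 ⇒ r7c7=5.
Step 21. [r9c3∈{5,9}] 5 has one home in row 9: r9c3, so r9c3=5.
Step 22. [r7c1∈{1,7}] in row 7, 7 fits only at r7c1 ⇒ r7c1=7.
Step 23. [r7c9∈{1,6}] row 7 places 1 nowhere but r7c9 ⇒ r7c9=1.
Step 24. [r5c9∈{8}] r5c9 is down to just 8 ⇒ r5c9=8.
Step 25. [r3c9∈{6}] r3c9 has the single candidate 6. So r3c9=6.
Step 26. [r8c8∈{6,9}] r8c8 is the only open cell in col 8 admitting 6 ⇒ r8c8=6.
Step 27. [r9c7∈{7}] r9c7's peers cover all but 7, so r9c7=7.
Step 28. [r7c2∈{6}] r7c2 has the single candidate 6. So r7c2=6.
Step 29. [r1c1∈{8}] r1c1's peers cover all but 8 ⇒ r1c1=8.
Step 30. [r3c4∈{7}] r3c4 is down to just 7 ⇒ r3c4=7.
Step 31. [r8c2∈{2}] nothing but 2 survives at r8c2, so r8c2=2.
Step 32. [r3c8∈{8}] r3c8's peers cover all but 8 ⇒ r3c8=8.
Step 33. [r2c4∈{3}] only 3 remains possible at r2c4. So r2c4=3.
Step 34. [r9c8∈{9}] r9c8 is down to just 9 ⇒ r9c8=9.
Step 35. [r1c6∈{1}] only 1 remains possible at r1c6 ⇒ r1c6=1.
Step 36. [r6c4∈{6}] only 6 remains possible at r6c4, so r6c4=6.
Step 37. [r4c6∈{2}] r4c6 is down to just 2, so r4c6=2.
Step 38. [r7c4∈{8}] r7c4 is down to just 8 ⇒ r7c4=8.
Step 39. [r8c3∈{9}] nothing but 9 survives at r8c3. So r8c3=9.
Step 40. [r5c2∈{3}] r5c2 is down to just 3. So r5c2=3.
Step 41. [r9c1∈{1}] r9c1's peers cover all but 1, so r9c1=1.
Step 42. [r5c8∈{1}] only 1 remains possible at r5c8, so r5c8=1.
Step 43. [r6c3∈{4}] only 4 remains possible at r6c3. So r6c3=4.
Step 44. [r8c6∈{5}] r8c6 has the single candidate 5 ⇒ r8c6=5.
Step 45. [r6c8∈{2}] nothing but 2 survives at r6c8, so r6c8=2.
Step 46. [r1c9∈{4}] r1c9 is down to just 4 ⇒ r1c9=4.
Step 47. [r8c9∈{3}] r8c9 is down to just 3. So r8c9=3.

Answer: 8 9 6 2 5 1 3 7 4 / 2 4 7 3 8 6 1 5 9 / 3 5 1 7 9 4 2 8 6 / 6 7 8 9 1 2 4 3 5 / 9 3 2 5 4 7 6 1 8 / 5 1 4 6 3 8 9 2 7 / 7 6 3 8 2 9 5 4 1 / 4 2 9 1 7 5 8 6 3 / 1 8 5 4 6 3 7 9 2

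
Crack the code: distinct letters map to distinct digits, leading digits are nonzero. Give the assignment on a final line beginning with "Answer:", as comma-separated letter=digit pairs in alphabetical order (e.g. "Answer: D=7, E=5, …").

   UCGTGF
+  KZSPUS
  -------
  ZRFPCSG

Step 1. [col 1: F + S ≡ G (mod 10)] S=7 is one option consistent with column 1 (F + S ≡ G (mod 10), carry-in 0) — take it ⇒ S=7.
Step 2. [col 1: F + S ≡ G (mod 10)] column 1 (F + S ≡ G (mod 10), carry-in 0) doesn't pin F yet; pick F=3 and continue. So F=3.
Step 3. [Z] Z is the leading digit of a 7-digit sum of two 6-digit numbers; the final carry is exactly 1, so Z=1.
Step 4. [col 1: F + S ≡ G (mod 10)] in column 1 we have F+S≡G with carry-in 0; given F=3, S=7 and digits 1,3,7 already taken and all letters distinct, that pins G to 0. So G=0.
Step 5. [col 2: G + U ≡ S (mod 10)] from column 2 (G=0, S=7, carry-in 1, digits 0,1,3,7 already taken and all letters distinct): U must equal 6 ⇒ U=6.
Step 6. [col 3: T + P ≡ C (mod 10)] no forcing yet in column 3 (carry-in 0); T=4 is free and consistent — try it ⇒ T=4.
Step 7. [col 3: T + P ≡ C (mod 10)] no forcing yet in column 3 (carry-in 0); P=8 is free and consistent — try it. So P=8.
Step 8. [col 3: T + P ≡ C (mod 10)] column 3: given T=4, P=8, carry-in 0, and digits 0,1,3,4,6,7,8 already taken and all letters distinct, T+P≡C (mod 10) forces C=2 ⇒ C=2.
Step 9. [col 6: U + K ≡ R (mod 10)] column 6 reads U+K+carry(0)=R with U=6; with digits 0,1,2,3,4,6,7,8 already taken and all letters distinct, the only value for K is 9. So K=9.
Step 10. [col 6: U + K ≡ R (mod 10)] from column 6 (U=6, K=9, carry-in 0, digits 0,1,2,3,4,6,7,8,9 already taken and all letters distinct): R must equal 5. So R=5.

Answer: C=2, F=3, G=0, K=9, P=8, R=5, S=7, T=4, U=6, Z=1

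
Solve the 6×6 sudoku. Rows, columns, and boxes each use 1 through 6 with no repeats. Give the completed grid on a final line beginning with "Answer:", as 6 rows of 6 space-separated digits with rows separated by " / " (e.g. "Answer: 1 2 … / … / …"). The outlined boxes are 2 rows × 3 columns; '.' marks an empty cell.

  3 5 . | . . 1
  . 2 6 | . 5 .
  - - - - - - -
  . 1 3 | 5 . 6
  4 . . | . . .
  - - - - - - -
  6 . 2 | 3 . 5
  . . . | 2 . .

Step 1. [r6c6∈{4}] r6c6's peers cover all but 4 ⇒ r6c6=4.
Step 2. [r1c5∈{2,4,6}] row 1 places 2 nowhere but r1c5, so r1c5=2.
Step 3. [r6c3∈{1,5}] in col 3, 1 fits only at r6c3, so r6c3=1.
Step 4. [r4c5∈{1,3}] col 5 places 3 nowhere but r4c5 ⇒ r4c5=3.
Step 5. [r2c4∈{4}] r2c4 has the single candidate 4 ⇒ r2c4=4.
Step 6. [r5c2∈{4}] r5c2 is down to just 4, so r5c2=4.
Step 7. [r1c3∈{4}] r1c3 is down to just 4 ⇒ r1c3=4.
Step 8. [r2c1∈{1}] nothing but 1 survives at r2c1, so r2c1=1.
Step 9. [r4c3∈{5}] r4c3 has the single candidate 5 ⇒ r4c3=5.
Step 10. [r2c6∈{3}] nothing but 3 survives at r2c6. So r2c6=3.
Step 11. [r6c1∈{5}] r6c1 is down to just 5, so r6c1=5.
Step 12. [r3c1∈{2}] only 2 remains possible at r3c1, so r3c1=2.
Step 13. [r5c5∈{1}] r5c5 is down to just 1, so r5c5=1.
Step 14. [r4c4∈{1}] nothing but 1 survives at r4c4, so r4c4=1.
Step 15. [r4c6∈{2}] r4c6 has the single candidate 2, so r4c6=2.
Step 16. [r6c5∈{6}] r6c5 has the single candidate 6. So r6c5=6.
Step 17. [r3c5∈{4}] r3c5 is down to just 4 ⇒ r3c5=4.
Step 18. [r4c2∈{6}] r4c2's peers cover all but 6. So r4c2=6.
Step 19. [r6c2∈{3}] r6c2's peers cover all but 3 ⇒ r6c2=3.
Step 20. [r1c4∈{6}] only 6 remains possible at r1c4, so r1c4=6.

Answer: 3 5 4 6 2 1 / 1 2 6 4 5 3 / 2 1 3 5 4 6 / 4 6 5 1 3 2 / 6 4 2 3 1 5 / 5 3 1 2 6 4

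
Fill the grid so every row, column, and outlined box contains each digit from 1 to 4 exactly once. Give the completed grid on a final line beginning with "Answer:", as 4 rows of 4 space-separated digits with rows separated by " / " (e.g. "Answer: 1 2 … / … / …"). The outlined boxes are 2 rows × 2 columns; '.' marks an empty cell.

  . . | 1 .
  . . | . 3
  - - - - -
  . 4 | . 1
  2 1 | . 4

Step 1. [r1c2∈{2,3}] r1c2 is the only open cell in col 2 admitting 3. So r1c2=3.
Step 2. [r2c3∈{2,4}] r2c3 is the only open cell in col 3 admitting 4, so r2c3=4.
Step 3. [r3c3∈{2,3}] 2 has one home in row 3: r3c3, so r3c3=2.
Step 4. [r1c4∈{2}] nothing but 2 survives at r1c4. So r1c4=2.
Step 5. [r4c3∈{3}] r4c3 is down to just 3. So r4c3=3.
Step 6. [r2c1∈{1}] r2c1's peers cover all but 1 ⇒ r2c1=1.
Step 7. [r2c2∈{2}] r2c2's peers cover all but 2. So r2c2=2.
Step 8. [r3c1∈{3}] r3c1 has the single candidate 3, so r3c1=3.
Step 9. [r1c1∈{4}] only 4 remains possible at r1c1 ⇒ r1c1=4.

Answer: 4 3 1 2 / 1 2 4 3 / 3 4 2 1 / 2 1 3 4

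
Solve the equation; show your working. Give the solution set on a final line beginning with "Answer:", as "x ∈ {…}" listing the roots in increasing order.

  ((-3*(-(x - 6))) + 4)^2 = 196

Step 1. [((-3*(-(x - 6))) + 4)^2 = 196] 196 ≥ 0, LHS is (·)² — take ±√ ⇒ sqrt: (-3*(-(x - 6))) + 4 = 14 or -14.
Step 2. [(-3*(-(x - 6))) + 4 = 14 or -14] 4 comes off first (subtract 4). So sub: -3*(-(x - 6)) = 10 or -18.
Step 3. [-3*(-(x - 6)) = 10 or -18] LHS = -3·(…); ÷-3 both sides. So div: -(x - 6) = -10/3 or 6.
Step 4. [-(x - 6) = -10/3 or 6] LHS negated; negate both sides, so neg: x - 6 = 10/3 or -6.
Step 5. [x - 6 = 10/3 or -6] 6 comes off first (add 6) ⇒ sub: x = 28/3 or 0.

Answer: x ∈ {0, 28/3}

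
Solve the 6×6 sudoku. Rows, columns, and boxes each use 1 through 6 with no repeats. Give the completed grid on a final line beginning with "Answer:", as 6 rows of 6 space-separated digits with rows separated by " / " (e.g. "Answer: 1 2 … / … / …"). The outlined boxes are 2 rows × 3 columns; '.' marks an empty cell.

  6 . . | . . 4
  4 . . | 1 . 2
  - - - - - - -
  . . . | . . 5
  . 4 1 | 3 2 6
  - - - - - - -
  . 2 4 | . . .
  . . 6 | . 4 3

Step 1. [r1c4∈{5}] r1c4 is down to just 5. So r1c4=5.
Step 2. [r5c1∈{1,3,5}] in row 5, 3 fits only at r5c1. So r5c1=3.
Step 3. [r1c5∈{3}] nothing but 3 survives at r1c5. So r1c5=3.
Step 4. [r2c3∈{3,5}] across col 3, 5 lands solely at r2c3, so r2c3=5.
Step 5. [r3c3∈{2,3}] in col 3, 3 fits only at r3c3 ⇒ r3c3=3.
Step 6. [r6c2∈{1,5}] 5 has one home in col 2: r6c2 ⇒ r6c2=5.
Step 7. [r5c5∈{1,5,6}] in row 5, 5 fits only at r5c5, so r5c5=5.
Step 8. [r5c6∈{1}] r5c6 is down to just 1. So r5c6=1.
Step 9. [r6c4∈{2}] r6c4's peers cover all but 2. So r6c4=2.
Step 10. [r3c5∈{1}] only 1 remains possible at r3c5 ⇒ r3c5=1.
Step 11. [r1c3∈{2}] nothing but 2 survives at r1c3, so r1c3=2.
Step 12. [r2c5∈{6}] r2c5's peers cover all but 6, so r2c5=6.
Step 13. [r3c4∈{4}] r3c4 has the single candidate 4 ⇒ r3c4=4.
Step 14. [r5c4∈{6}] r5c4's peers cover all but 6, so r5c4=6.
Step 15. [r3c2∈{6}] nothing but 6 survives at r3c2. So r3c2=6.
Step 16. [r3c1∈{2}] r3c1 has the single candidate 2 ⇒ r3c1=2.
Step 17. [r2c2∈{3}] r2c2 has the single candidate 3, so r2c2=3.
Step 18. [r1c2∈{1}] r1c2's peers cover all but 1, so r1c2=1.
Step 19. [r4c1∈{5}] nothing but 5 survives at r4c1, so r4c1=5.
Step 20. [r6c1∈{1}] r6c1's peers cover all but 1 ⇒ r6c1=1.

Answer: 6 1 2 5 3 4 / 4 3 5 1 6 2 / 2 6 3 4 1 5 / 5 4 1 3 2 6 / 3 2 4 6 5 1 / 1 5 6 2 4 3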